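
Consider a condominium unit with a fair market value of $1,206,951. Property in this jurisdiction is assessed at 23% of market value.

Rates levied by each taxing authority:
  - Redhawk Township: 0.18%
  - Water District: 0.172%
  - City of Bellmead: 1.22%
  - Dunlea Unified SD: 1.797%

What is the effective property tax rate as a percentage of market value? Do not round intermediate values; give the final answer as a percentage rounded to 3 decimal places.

0.775%

Assessed value = $1,206,951 × 0.23 = $277,598.73
Redhawk Township: $277,598.73 × 0.0018 = $499.677714
Water District: $277,598.73 × 0.00172 = $477.4698156
City of Bellmead: $277,598.73 × 0.0122 = $3,386.704506
Dunlea Unified SD: $277,598.73 × 0.01797 = $4,988.4491781
Total tax = $9,352.3012137
Effective rate = $9,352.3012137 ÷ $1,206,951 = 0.775% of market value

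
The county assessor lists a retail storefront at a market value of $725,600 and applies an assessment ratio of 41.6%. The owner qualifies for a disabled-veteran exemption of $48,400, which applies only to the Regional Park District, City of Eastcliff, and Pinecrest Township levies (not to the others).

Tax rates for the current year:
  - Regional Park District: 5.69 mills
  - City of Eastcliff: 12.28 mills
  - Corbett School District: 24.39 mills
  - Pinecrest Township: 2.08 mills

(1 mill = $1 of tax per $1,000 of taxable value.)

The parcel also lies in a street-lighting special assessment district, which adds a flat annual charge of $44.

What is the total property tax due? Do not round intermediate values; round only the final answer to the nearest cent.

$12,487.78

Assessed value = $725,600 × 0.416 = $301,849.6
Regional Park District: ($301,849.6 − $48,400) × 0.00569 = $253,449.6 × 0.00569 = $1,442.128224
City of Eastcliff: ($301,849.6 − $48,400) × 0.01228 = $253,449.6 × 0.01228 = $3,112.361088
Corbett School District: $301,849.6 × 0.02439 = $7,362.111744
Pinecrest Township: ($301,849.6 − $48,400) × 0.00208 = $253,449.6 × 0.00208 = $527.175168
Levies subtotal = $12,443.776224
Total = $12,443.776224 + $44 = $12,487.776224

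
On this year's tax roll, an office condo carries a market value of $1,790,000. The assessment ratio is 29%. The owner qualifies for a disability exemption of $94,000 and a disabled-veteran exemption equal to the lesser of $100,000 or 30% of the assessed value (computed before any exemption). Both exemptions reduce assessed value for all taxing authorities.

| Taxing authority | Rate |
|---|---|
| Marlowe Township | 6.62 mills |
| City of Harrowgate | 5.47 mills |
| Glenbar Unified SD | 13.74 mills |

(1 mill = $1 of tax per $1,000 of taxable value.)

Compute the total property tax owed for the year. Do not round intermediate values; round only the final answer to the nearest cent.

$8,397.33

Assessed value = $1,790,000 × 0.29 = $519,100
Disabled-veteran exemption = min($100,000, 30% × $519,100) = min($100,000, $155,730) = $100,000 (dollar cap binds)
Taxable value = $519,100 − $94,000 − $100,000 = $325,100
Marlowe Township: $325,100 × 0.00662 = $2,152.162
City of Harrowgate: $325,100 × 0.00547 = $1,778.297
Glenbar Unified SD: $325,100 × 0.01374 = $4,466.874
Total = $8,397.333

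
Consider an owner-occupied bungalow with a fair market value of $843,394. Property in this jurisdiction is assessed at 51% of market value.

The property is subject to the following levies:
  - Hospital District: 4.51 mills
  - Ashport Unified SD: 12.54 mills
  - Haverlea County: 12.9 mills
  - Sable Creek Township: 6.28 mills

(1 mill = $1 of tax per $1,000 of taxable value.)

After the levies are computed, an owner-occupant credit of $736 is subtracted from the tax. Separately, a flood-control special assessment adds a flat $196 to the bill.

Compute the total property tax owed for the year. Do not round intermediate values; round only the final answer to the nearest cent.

Assessed value = $843,394 × 0.51 = $430,130.94
Hospital District: $430,130.94 × 0.00451 = $1,939.8905394
Ashport Unified SD: $430,130.94 × 0.01254 = $5,393.8419876
Haverlea County: $430,130.94 × 0.0129 = $5,548.689126
Sable Creek Township: $430,130.94 × 0.00628 = $2,701.2223032
Levies subtotal = $15,583.6439562
After credit = $15,583.6439562 − $736 = $14,847.6439562
Total = $14,847.6439562 + $196 = $15,043.6439562

$15,043.64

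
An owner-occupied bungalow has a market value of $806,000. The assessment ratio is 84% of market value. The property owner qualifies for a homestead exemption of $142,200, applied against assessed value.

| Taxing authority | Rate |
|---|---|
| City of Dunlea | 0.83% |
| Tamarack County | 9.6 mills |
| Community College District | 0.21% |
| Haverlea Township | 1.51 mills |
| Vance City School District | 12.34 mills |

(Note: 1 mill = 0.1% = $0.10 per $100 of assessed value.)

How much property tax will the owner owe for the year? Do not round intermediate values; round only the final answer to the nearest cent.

$18,104.33

Assessed value = $806,000 × 0.84 = $677,040
Taxable value = $677,040 − $142,200 = $534,840
City of Dunlea: $534,840 × 0.0083 = $4,439.172
Tamarack County: $534,840 × 0.0096 = $5,134.464
Community College District: $534,840 × 0.0021 = $1,123.164
Haverlea Township: $534,840 × 0.00151 = $807.6084
Vance City School District: $534,840 × 0.01234 = $6,599.9256
Total = $18,104.334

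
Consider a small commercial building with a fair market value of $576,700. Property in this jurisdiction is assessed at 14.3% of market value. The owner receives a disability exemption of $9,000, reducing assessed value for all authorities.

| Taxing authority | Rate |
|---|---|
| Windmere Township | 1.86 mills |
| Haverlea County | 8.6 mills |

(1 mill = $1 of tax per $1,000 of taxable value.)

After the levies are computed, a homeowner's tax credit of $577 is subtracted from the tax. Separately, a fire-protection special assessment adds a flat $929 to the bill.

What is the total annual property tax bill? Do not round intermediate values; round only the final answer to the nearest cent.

$1,120.48

Assessed value = $576,700 × 0.143 = $82,468.1
Taxable value = $82,468.1 − $9,000 = $73,468.1
Windmere Township: $73,468.1 × 0.00186 = $136.650666
Haverlea County: $73,468.1 × 0.0086 = $631.82566
Levies subtotal = $768.476326
After credit = $768.476326 − $577 = $191.476326
Total = $191.476326 + $929 = $1,120.476326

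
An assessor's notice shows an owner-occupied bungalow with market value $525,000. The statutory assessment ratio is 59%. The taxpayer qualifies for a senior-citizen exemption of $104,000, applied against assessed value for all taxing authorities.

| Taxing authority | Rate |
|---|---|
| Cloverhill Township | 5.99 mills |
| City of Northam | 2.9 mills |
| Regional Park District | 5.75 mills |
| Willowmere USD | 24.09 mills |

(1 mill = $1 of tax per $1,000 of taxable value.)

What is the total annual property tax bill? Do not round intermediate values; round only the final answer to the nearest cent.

$7,968.70

Assessed value = $525,000 × 0.59 = $309,750
Taxable value = $309,750 − $104,000 = $205,750
Cloverhill Township: $205,750 × 0.00599 = $1,232.4425
City of Northam: $205,750 × 0.0029 = $596.675
Regional Park District: $205,750 × 0.00575 = $1,183.0625
Willowmere USD: $205,750 × 0.02409 = $4,956.5175
Total = $1,232.4425 + $596.675 + $1,183.0625 + $4,956.5175 = $7,968.6975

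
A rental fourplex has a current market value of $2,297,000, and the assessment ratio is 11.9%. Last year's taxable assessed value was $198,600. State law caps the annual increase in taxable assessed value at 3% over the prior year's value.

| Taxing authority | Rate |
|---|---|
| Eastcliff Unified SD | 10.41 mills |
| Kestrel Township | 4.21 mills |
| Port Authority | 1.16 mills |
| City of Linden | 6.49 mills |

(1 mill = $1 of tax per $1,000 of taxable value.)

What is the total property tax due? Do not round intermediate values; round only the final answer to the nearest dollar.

$4,556

Uncapped assessed value = $2,297,000 × 0.119 = $273,343
Cap limit = $198,600 × 1.03 = $204,558
Taxable assessed value = min($273,343, $204,558) = $204,558 (cap binds)
Eastcliff Unified SD: $204,558 × 0.01041 = $2,129.44878
Kestrel Township: $204,558 × 0.00421 = $861.18918
Port Authority: $204,558 × 0.00116 = $237.28728
City of Linden: $204,558 × 0.00649 = $1,327.58142
Total = $4,555.50666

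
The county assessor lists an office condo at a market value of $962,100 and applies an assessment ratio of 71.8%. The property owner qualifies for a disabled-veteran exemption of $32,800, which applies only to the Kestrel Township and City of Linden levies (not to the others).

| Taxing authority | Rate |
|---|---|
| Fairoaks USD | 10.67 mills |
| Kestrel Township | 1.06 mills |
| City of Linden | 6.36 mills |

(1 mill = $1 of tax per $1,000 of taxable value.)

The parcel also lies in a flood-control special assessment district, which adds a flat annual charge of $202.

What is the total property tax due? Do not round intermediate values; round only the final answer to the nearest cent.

Assessed value = $962,100 × 0.718 = $690,787.8
Fairoaks USD: $690,787.8 × 0.01067 = $7,370.705826
Kestrel Township: ($690,787.8 − $32,800) × 0.00106 = $657,987.8 × 0.00106 = $697.467068
City of Linden: ($690,787.8 − $32,800) × 0.00636 = $657,987.8 × 0.00636 = $4,184.802408
Levies subtotal = $12,252.975302
Total = $12,252.975302 + $202 = $12,454.975302

$12,454.98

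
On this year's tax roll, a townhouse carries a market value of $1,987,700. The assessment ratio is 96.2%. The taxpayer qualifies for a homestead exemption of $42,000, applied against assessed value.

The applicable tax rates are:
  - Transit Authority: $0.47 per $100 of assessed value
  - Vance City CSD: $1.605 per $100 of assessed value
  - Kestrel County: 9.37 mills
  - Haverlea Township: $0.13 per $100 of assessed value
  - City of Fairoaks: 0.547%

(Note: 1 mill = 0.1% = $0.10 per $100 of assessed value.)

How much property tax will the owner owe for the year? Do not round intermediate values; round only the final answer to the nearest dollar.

$68,990

Assessed value = $1,987,700 × 0.962 = $1,912,167.4
Taxable value = $1,912,167.4 − $42,000 = $1,870,167.4
Transit Authority: $1,870,167.4 × 0.0047 = $8,789.78678
Vance City CSD: $1,870,167.4 × 0.01605 = $30,016.18677
Kestrel County: $1,870,167.4 × 0.00937 = $17,523.468538
Haverlea Township: $1,870,167.4 × 0.0013 = $2,431.21762
City of Fairoaks: $1,870,167.4 × 0.00547 = $10,229.815678
Total = $68,990.475386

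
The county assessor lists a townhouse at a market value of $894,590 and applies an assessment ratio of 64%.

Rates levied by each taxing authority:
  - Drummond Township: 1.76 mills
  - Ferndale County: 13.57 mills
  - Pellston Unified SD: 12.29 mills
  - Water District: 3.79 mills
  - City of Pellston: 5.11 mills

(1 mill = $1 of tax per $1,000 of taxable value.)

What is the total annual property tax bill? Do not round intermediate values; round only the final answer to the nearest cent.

$20,909.07

Assessed value = $894,590 × 0.64 = $572,537.6
Drummond Township: $572,537.6 × 0.00176 = $1,007.666176
Ferndale County: $572,537.6 × 0.01357 = $7,769.335232
Pellston Unified SD: $572,537.6 × 0.01229 = $7,036.487104
Water District: $572,537.6 × 0.00379 = $2,169.917504
City of Pellston: $572,537.6 × 0.00511 = $2,925.667136
Total = $1,007.666176 + $7,769.335232 + $7,036.487104 + $2,169.917504 + $2,925.667136 = $20,909.073152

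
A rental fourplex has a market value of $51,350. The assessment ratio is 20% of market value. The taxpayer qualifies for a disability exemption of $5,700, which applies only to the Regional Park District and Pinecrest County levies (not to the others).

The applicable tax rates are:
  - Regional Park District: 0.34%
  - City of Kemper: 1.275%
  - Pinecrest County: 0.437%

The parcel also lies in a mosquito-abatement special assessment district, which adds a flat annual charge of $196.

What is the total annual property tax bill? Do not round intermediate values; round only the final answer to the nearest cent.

$362.45

Assessed value = $51,350 × 0.2 = $10,270
Regional Park District: ($10,270 − $5,700) × 0.0034 = $4,570 × 0.0034 = $15.538
City of Kemper: $10,270 × 0.01275 = $130.9425
Pinecrest County: ($10,270 − $5,700) × 0.00437 = $4,570 × 0.00437 = $19.9709
Levies subtotal = $166.4514
Total = $166.4514 + $196 = $362.4514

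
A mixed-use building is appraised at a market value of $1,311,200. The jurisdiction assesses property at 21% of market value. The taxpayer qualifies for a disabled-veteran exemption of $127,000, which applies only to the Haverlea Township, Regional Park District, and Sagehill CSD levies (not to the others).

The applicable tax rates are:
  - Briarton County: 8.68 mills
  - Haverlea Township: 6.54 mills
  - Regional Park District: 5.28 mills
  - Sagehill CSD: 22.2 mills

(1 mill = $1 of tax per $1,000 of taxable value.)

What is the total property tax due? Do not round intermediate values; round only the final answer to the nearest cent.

$7,436.99

Assessed value = $1,311,200 × 0.21 = $275,352
Briarton County: $275,352 × 0.00868 = $2,390.05536
Haverlea Township: ($275,352 − $127,000) × 0.00654 = $148,352 × 0.00654 = $970.22208
Regional Park District: ($275,352 − $127,000) × 0.00528 = $148,352 × 0.00528 = $783.29856
Sagehill CSD: ($275,352 − $127,000) × 0.0222 = $148,352 × 0.0222 = $3,293.4144
Total = $7,436.9904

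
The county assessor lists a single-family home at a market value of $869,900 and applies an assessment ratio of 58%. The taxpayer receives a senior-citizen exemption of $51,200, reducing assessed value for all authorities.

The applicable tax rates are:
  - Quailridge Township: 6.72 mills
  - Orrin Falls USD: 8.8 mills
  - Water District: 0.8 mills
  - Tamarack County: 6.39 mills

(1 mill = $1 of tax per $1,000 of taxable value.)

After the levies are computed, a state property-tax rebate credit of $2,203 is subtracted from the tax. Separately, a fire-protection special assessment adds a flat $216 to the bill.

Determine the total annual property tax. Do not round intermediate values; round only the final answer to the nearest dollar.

Assessed value = $869,900 × 0.58 = $504,542
Taxable value = $504,542 − $51,200 = $453,342
Quailridge Township: $453,342 × 0.00672 = $3,046.45824
Orrin Falls USD: $453,342 × 0.0088 = $3,989.4096
Water District: $453,342 × 0.0008 = $362.6736
Tamarack County: $453,342 × 0.00639 = $2,896.85538
Levies subtotal = $10,295.39682
After credit = $10,295.39682 − $2,203 = $8,092.39682
Total = $8,092.39682 + $216 = $8,308.39682

$8,308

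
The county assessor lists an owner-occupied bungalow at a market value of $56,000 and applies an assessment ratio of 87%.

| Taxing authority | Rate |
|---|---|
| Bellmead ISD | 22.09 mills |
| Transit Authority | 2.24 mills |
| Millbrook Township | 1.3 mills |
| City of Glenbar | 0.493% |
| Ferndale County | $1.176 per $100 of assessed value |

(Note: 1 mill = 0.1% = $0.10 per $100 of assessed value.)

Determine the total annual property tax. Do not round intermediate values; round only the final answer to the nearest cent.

Assessed value = $56,000 × 0.87 = $48,720
Bellmead ISD: $48,720 × 0.02209 = $1,076.2248
Transit Authority: $48,720 × 0.00224 = $109.1328
Millbrook Township: $48,720 × 0.0013 = $63.336
City of Glenbar: $48,720 × 0.00493 = $240.1896
Ferndale County: $48,720 × 0.01176 = $572.9472
Total = $2,061.8304

$2,061.83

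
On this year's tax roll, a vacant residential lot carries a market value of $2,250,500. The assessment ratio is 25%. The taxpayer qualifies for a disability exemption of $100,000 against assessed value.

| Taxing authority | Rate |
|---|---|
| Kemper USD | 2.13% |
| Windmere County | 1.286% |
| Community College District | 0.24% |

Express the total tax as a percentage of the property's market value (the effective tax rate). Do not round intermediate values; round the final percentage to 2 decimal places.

Assessed value = $2,250,500 × 0.25 = $562,625
Taxable value = $562,625 − $100,000 = $462,625
Kemper USD: $462,625 × 0.0213 = $9,853.9125
Windmere County: $462,625 × 0.01286 = $5,949.3575
Community College District: $462,625 × 0.0024 = $1,110.3
Total tax = $16,913.57
Effective rate = $16,913.57 ÷ $2,250,500 = 0.75% of market value

0.75%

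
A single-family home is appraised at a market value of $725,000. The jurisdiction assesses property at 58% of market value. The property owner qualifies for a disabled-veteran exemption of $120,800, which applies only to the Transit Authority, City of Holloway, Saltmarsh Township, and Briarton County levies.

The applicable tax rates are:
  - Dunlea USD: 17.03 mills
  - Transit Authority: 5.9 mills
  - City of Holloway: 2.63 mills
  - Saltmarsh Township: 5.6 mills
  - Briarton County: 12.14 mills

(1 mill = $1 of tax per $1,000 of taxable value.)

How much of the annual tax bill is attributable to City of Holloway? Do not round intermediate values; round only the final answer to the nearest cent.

$788.21

Assessed value = $725,000 × 0.58 = $420,500
City of Holloway taxable value = $420,500 − $120,800 = $299,700
City of Holloway levy = $299,700 × 0.00263 = $788.211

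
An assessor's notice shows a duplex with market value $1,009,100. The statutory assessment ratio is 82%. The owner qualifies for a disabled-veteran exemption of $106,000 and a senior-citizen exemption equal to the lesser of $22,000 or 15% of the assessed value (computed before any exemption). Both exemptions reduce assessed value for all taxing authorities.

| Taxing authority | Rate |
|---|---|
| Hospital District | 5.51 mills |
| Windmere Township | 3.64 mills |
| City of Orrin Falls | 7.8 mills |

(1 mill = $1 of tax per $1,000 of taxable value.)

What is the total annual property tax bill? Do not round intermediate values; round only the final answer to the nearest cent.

Assessed value = $1,009,100 × 0.82 = $827,462
Senior-citizen exemption = min($22,000, 15% × $827,462) = min($22,000, $124,119.3) = $22,000 (dollar cap binds)
Taxable value = $827,462 − $106,000 − $22,000 = $699,462
Hospital District: $699,462 × 0.00551 = $3,854.03562
Windmere Township: $699,462 × 0.00364 = $2,546.04168
City of Orrin Falls: $699,462 × 0.0078 = $5,455.8036
Total = $11,855.8809

$11,855.88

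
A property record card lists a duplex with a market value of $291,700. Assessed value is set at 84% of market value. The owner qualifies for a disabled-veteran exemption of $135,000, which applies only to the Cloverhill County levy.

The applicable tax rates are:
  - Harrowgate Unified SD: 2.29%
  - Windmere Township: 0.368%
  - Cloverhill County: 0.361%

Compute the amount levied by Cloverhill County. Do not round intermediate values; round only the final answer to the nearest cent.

$397.20

Assessed value = $291,700 × 0.84 = $245,028
Cloverhill County taxable value = $245,028 − $135,000 = $110,028
Cloverhill County levy = $110,028 × 0.00361 = $397.20108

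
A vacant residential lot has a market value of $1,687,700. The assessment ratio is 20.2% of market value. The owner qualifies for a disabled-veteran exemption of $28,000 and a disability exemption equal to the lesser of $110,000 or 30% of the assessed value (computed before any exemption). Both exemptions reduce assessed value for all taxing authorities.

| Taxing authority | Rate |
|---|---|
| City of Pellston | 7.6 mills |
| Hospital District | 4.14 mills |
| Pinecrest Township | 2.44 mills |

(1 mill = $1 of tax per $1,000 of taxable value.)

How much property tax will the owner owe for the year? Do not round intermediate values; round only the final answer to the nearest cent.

$2,986.89

Assessed value = $1,687,700 × 0.202 = $340,915.4
Disability exemption = min($110,000, 30% × $340,915.4) = min($110,000, $102,274.62) = $102,274.62 (percentage binds)
Taxable value = $340,915.4 − $28,000 − $102,274.62 = $210,640.78
City of Pellston: $210,640.78 × 0.0076 = $1,600.869928
Hospital District: $210,640.78 × 0.00414 = $872.0528292
Pinecrest Township: $210,640.78 × 0.00244 = $513.9635032
Total = $2,986.8862604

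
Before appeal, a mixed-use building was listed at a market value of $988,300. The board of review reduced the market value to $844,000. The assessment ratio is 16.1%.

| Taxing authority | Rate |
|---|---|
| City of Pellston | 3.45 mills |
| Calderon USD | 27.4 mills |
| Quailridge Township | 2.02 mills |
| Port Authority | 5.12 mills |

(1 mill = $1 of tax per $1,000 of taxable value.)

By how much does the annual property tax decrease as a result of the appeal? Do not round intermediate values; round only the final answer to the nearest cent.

Old assessed value = $988,300 × 0.161 = $159,116.3
New assessed value = $844,000 × 0.161 = $135,884
Combined rate = 0.00345 + 0.0274 + 0.00202 + 0.00512 = 0.03799
Old tax = $159,116.3 × 0.03799 = $6,044.828237
New tax = $135,884 × 0.03799 = $5,162.23316
Reduction = $6,044.828237 − $5,162.23316 = $882.595077

$882.60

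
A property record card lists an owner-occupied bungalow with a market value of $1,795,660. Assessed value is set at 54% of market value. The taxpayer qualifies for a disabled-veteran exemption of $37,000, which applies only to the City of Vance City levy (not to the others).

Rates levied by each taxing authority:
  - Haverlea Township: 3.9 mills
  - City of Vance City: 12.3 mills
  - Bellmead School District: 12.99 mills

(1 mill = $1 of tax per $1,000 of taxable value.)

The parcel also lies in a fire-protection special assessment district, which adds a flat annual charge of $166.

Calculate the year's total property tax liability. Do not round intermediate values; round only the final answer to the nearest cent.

Assessed value = $1,795,660 × 0.54 = $969,656.4
Haverlea Township: $969,656.4 × 0.0039 = $3,781.65996
City of Vance City: ($969,656.4 − $37,000) × 0.0123 = $932,656.4 × 0.0123 = $11,471.67372
Bellmead School District: $969,656.4 × 0.01299 = $12,595.836636
Levies subtotal = $27,849.170316
Total = $27,849.170316 + $166 = $28,015.170316

$28,015.17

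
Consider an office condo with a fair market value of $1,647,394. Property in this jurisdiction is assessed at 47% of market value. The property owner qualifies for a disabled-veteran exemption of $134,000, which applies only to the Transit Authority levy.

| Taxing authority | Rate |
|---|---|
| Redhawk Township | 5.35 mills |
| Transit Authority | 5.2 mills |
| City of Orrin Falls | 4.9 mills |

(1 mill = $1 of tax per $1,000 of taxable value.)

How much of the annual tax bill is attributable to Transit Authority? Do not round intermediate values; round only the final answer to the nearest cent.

Assessed value = $1,647,394 × 0.47 = $774,275.18
Transit Authority taxable value = $774,275.18 − $134,000 = $640,275.18
Transit Authority levy = $640,275.18 × 0.0052 = $3,329.430936

$3,329.43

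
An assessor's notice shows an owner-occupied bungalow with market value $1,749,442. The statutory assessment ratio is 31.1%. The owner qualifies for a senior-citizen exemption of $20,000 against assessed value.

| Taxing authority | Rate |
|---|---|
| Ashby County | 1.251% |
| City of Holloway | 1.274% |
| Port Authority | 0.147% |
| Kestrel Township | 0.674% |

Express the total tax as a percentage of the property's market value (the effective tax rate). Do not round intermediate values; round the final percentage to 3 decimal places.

Assessed value = $1,749,442 × 0.311 = $544,076.462
Taxable value = $544,076.462 − $20,000 = $524,076.462
Ashby County: $524,076.462 × 0.01251 = $6,556.19653962
City of Holloway: $524,076.462 × 0.01274 = $6,676.73412588
Port Authority: $524,076.462 × 0.00147 = $770.39239914
Kestrel Township: $524,076.462 × 0.00674 = $3,532.27535388
Total tax = $17,535.59841852
Effective rate = $17,535.59841852 ÷ $1,749,442 = 1.002% of market value

1.002%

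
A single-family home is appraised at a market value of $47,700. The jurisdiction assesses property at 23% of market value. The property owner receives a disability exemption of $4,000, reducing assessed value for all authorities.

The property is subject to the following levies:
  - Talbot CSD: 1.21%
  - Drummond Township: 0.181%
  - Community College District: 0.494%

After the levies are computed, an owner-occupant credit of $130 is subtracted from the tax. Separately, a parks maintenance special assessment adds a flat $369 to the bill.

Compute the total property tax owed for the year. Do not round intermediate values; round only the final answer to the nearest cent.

Assessed value = $47,700 × 0.23 = $10,971
Taxable value = $10,971 − $4,000 = $6,971
Talbot CSD: $6,971 × 0.0121 = $84.3491
Drummond Township: $6,971 × 0.00181 = $12.61751
Community College District: $6,971 × 0.00494 = $34.43674
Levies subtotal = $131.40335
After credit = $131.40335 − $130 = $1.40335
Total = $1.40335 + $369 = $370.40335

$370.40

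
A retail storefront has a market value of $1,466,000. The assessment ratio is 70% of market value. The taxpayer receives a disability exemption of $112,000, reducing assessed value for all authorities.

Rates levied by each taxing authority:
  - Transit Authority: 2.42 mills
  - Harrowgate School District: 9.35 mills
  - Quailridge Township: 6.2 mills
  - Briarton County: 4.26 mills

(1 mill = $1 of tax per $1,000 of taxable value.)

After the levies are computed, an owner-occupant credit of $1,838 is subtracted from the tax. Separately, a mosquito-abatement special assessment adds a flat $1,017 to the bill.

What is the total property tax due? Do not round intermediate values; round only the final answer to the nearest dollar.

Assessed value = $1,466,000 × 0.7 = $1,026,200
Taxable value = $1,026,200 − $112,000 = $914,200
Transit Authority: $914,200 × 0.00242 = $2,212.364
Harrowgate School District: $914,200 × 0.00935 = $8,547.77
Quailridge Township: $914,200 × 0.0062 = $5,668.04
Briarton County: $914,200 × 0.00426 = $3,894.492
Levies subtotal = $20,322.666
After credit = $20,322.666 − $1,838 = $18,484.666
Total = $18,484.666 + $1,017 = $19,501.666

$19,502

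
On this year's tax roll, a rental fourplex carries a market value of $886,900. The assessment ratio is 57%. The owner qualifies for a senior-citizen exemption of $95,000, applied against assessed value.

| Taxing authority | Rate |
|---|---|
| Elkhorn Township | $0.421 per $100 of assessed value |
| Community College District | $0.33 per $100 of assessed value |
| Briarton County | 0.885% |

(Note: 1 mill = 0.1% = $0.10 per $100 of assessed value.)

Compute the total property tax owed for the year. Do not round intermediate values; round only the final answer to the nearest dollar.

$6,716

Assessed value = $886,900 × 0.57 = $505,533
Taxable value = $505,533 − $95,000 = $410,533
Elkhorn Township: $410,533 × 0.00421 = $1,728.34393
Community College District: $410,533 × 0.0033 = $1,354.7589
Briarton County: $410,533 × 0.00885 = $3,633.21705
Total = $6,716.31988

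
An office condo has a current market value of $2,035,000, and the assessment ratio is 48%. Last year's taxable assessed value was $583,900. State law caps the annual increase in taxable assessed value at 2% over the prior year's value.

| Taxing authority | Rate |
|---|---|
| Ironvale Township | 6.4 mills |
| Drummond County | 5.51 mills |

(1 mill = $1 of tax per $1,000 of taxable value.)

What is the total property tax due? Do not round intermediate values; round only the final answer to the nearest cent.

$7,093.33

Uncapped assessed value = $2,035,000 × 0.48 = $976,800
Cap limit = $583,900 × 1.02 = $595,578
Taxable assessed value = min($976,800, $595,578) = $595,578 (cap binds)
Ironvale Township: $595,578 × 0.0064 = $3,811.6992
Drummond County: $595,578 × 0.00551 = $3,281.63478
Total = $7,093.33398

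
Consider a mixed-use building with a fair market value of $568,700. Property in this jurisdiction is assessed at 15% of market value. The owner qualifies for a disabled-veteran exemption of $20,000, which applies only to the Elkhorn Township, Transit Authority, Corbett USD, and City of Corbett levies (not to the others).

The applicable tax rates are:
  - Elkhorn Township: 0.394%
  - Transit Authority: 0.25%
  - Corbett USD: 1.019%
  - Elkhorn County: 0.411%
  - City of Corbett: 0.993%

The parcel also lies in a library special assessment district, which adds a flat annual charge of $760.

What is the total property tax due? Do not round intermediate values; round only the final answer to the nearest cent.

Assessed value = $568,700 × 0.15 = $85,305
Elkhorn Township: ($85,305 − $20,000) × 0.00394 = $65,305 × 0.00394 = $257.3017
Transit Authority: ($85,305 − $20,000) × 0.0025 = $65,305 × 0.0025 = $163.2625
Corbett USD: ($85,305 − $20,000) × 0.01019 = $65,305 × 0.01019 = $665.45795
Elkhorn County: $85,305 × 0.00411 = $350.60355
City of Corbett: ($85,305 − $20,000) × 0.00993 = $65,305 × 0.00993 = $648.47865
Levies subtotal = $2,085.10435
Total = $2,085.10435 + $760 = $2,845.10435

$2,845.10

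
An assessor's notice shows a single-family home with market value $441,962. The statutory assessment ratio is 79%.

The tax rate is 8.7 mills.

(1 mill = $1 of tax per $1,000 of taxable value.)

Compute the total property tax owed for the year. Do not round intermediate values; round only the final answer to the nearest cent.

Assessed value = $441,962 × 0.79 = $349,149.98
Tax = $349,149.98 × 0.0087 = $3,037.604826

$3,037.60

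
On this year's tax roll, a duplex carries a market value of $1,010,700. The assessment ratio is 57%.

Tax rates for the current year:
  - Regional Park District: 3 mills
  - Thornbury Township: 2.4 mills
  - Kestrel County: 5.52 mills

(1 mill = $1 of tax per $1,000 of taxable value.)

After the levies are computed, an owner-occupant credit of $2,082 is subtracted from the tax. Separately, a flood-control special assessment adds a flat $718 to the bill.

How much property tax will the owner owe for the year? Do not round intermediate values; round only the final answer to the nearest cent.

$4,927.00

Assessed value = $1,010,700 × 0.57 = $576,099
Regional Park District: $576,099 × 0.003 = $1,728.297
Thornbury Township: $576,099 × 0.0024 = $1,382.6376
Kestrel County: $576,099 × 0.00552 = $3,180.06648
Levies subtotal = $6,291.00108
After credit = $6,291.00108 − $2,082 = $4,209.00108
Total = $4,209.00108 + $718 = $4,927.00108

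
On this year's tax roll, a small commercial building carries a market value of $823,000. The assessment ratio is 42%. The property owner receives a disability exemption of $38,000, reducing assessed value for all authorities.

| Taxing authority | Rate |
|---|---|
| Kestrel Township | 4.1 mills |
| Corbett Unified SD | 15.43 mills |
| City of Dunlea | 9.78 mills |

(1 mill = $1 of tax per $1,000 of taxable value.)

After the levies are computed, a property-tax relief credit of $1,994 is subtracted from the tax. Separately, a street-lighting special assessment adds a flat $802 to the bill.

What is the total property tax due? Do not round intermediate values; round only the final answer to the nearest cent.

Assessed value = $823,000 × 0.42 = $345,660
Taxable value = $345,660 − $38,000 = $307,660
Kestrel Township: $307,660 × 0.0041 = $1,261.406
Corbett Unified SD: $307,660 × 0.01543 = $4,747.1938
City of Dunlea: $307,660 × 0.00978 = $3,008.9148
Levies subtotal = $9,017.5146
After credit = $9,017.5146 − $1,994 = $7,023.5146
Total = $7,023.5146 + $802 = $7,825.5146

$7,825.51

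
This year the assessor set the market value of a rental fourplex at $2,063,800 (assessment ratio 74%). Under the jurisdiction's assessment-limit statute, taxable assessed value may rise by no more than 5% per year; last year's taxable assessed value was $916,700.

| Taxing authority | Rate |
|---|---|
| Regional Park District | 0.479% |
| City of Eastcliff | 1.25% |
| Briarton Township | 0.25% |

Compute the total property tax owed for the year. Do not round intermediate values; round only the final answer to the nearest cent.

Uncapped assessed value = $2,063,800 × 0.74 = $1,527,212
Cap limit = $916,700 × 1.05 = $962,535
Taxable assessed value = min($1,527,212, $962,535) = $962,535 (cap binds)
Regional Park District: $962,535 × 0.00479 = $4,610.54265
City of Eastcliff: $962,535 × 0.0125 = $12,031.6875
Briarton Township: $962,535 × 0.0025 = $2,406.3375
Total = $19,048.56765

$19,048.57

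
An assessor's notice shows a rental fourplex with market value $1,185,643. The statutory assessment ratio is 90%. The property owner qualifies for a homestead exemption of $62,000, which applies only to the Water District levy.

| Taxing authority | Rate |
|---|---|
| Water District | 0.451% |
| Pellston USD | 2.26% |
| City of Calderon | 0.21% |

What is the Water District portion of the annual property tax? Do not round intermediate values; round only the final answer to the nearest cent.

Assessed value = $1,185,643 × 0.9 = $1,067,078.7
Water District taxable value = $1,067,078.7 − $62,000 = $1,005,078.7
Water District levy = $1,005,078.7 × 0.00451 = $4,532.904937

$4,532.90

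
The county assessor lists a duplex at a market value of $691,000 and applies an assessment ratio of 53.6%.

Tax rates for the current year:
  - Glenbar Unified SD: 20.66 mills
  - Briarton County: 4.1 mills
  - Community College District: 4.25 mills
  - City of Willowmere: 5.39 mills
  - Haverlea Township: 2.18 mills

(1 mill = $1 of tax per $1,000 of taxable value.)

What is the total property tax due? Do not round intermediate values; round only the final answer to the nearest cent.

Assessed value = $691,000 × 0.536 = $370,376
Glenbar Unified SD: $370,376 × 0.02066 = $7,651.96816
Briarton County: $370,376 × 0.0041 = $1,518.5416
Community College District: $370,376 × 0.00425 = $1,574.098
City of Willowmere: $370,376 × 0.00539 = $1,996.32664
Haverlea Township: $370,376 × 0.00218 = $807.41968
Total = $7,651.96816 + $1,518.5416 + $1,574.098 + $1,996.32664 + $807.41968 = $13,548.35408

$13,548.35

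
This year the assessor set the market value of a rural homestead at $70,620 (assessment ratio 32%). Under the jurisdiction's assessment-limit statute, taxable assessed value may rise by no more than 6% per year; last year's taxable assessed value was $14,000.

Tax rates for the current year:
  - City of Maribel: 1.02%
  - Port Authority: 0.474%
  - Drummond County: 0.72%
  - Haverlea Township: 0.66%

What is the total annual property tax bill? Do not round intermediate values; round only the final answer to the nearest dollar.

$427

Uncapped assessed value = $70,620 × 0.32 = $22,598.4
Cap limit = $14,000 × 1.06 = $14,840
Taxable assessed value = min($22,598.4, $14,840) = $14,840 (cap binds)
City of Maribel: $14,840 × 0.0102 = $151.368
Port Authority: $14,840 × 0.00474 = $70.3416
Drummond County: $14,840 × 0.0072 = $106.848
Haverlea Township: $14,840 × 0.0066 = $97.944
Total = $426.5016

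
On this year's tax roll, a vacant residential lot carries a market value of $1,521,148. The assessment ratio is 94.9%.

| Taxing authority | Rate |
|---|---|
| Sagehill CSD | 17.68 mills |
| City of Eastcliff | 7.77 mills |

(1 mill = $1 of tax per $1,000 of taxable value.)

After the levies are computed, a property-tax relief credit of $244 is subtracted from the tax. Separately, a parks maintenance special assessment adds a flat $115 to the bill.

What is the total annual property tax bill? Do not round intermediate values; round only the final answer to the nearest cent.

Assessed value = $1,521,148 × 0.949 = $1,443,569.452
Sagehill CSD: $1,443,569.452 × 0.01768 = $25,522.30791136
City of Eastcliff: $1,443,569.452 × 0.00777 = $11,216.53464204
Levies subtotal = $36,738.8425534
After credit = $36,738.8425534 − $244 = $36,494.8425534
Total = $36,494.8425534 + $115 = $36,609.8425534

$36,609.84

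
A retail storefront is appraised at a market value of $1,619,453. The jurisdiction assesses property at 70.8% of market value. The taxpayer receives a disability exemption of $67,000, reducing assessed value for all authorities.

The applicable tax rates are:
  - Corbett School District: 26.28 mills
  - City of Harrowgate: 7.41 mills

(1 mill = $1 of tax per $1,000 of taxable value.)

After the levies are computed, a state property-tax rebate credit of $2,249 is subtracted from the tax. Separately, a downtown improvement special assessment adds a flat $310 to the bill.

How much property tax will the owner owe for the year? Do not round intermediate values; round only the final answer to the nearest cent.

Assessed value = $1,619,453 × 0.708 = $1,146,572.724
Taxable value = $1,146,572.724 − $67,000 = $1,079,572.724
Corbett School District: $1,079,572.724 × 0.02628 = $28,371.17118672
City of Harrowgate: $1,079,572.724 × 0.00741 = $7,999.63388484
Levies subtotal = $36,370.80507156
After credit = $36,370.80507156 − $2,249 = $34,121.80507156
Total = $34,121.80507156 + $310 = $34,431.80507156

$34,431.81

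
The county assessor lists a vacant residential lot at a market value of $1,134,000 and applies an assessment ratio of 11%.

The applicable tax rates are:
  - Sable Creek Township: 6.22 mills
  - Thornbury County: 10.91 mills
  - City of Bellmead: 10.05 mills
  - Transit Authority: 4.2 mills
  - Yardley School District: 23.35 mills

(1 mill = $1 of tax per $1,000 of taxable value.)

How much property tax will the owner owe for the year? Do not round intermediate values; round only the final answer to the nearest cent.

$6,827.02

Assessed value = $1,134,000 × 0.11 = $124,740
Sable Creek Township: $124,740 × 0.00622 = $775.8828
Thornbury County: $124,740 × 0.01091 = $1,360.9134
City of Bellmead: $124,740 × 0.01005 = $1,253.637
Transit Authority: $124,740 × 0.0042 = $523.908
Yardley School District: $124,740 × 0.02335 = $2,912.679
Total = $775.8828 + $1,360.9134 + $1,253.637 + $523.908 + $2,912.679 = $6,827.0202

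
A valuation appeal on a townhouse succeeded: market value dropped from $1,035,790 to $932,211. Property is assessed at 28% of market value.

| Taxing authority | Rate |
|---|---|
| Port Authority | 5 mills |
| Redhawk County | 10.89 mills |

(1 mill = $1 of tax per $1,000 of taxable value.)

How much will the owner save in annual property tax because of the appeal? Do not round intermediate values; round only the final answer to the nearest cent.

Old assessed value = $1,035,790 × 0.28 = $290,021.2
New assessed value = $932,211 × 0.28 = $261,019.08
Combined rate = 0.005 + 0.01089 = 0.01589
Old tax = $290,021.2 × 0.01589 = $4,608.436868
New tax = $261,019.08 × 0.01589 = $4,147.5931812
Reduction = $4,608.436868 − $4,147.5931812 = $460.8436868

$460.84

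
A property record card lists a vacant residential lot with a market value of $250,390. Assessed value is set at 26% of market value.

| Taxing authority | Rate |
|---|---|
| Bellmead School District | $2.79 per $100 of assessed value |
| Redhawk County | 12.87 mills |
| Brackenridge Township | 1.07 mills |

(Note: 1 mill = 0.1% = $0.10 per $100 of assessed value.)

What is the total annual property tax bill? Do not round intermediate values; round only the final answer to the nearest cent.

$2,723.84

Assessed value = $250,390 × 0.26 = $65,101.4
Bellmead School District: $65,101.4 × 0.0279 = $1,816.32906
Redhawk County: $65,101.4 × 0.01287 = $837.855018
Brackenridge Township: $65,101.4 × 0.00107 = $69.658498
Total = $2,723.842576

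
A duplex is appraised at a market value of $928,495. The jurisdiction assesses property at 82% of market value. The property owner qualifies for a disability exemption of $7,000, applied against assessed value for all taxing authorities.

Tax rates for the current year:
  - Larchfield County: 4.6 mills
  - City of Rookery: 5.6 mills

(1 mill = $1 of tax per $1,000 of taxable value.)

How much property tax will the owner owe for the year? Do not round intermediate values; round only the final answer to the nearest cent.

Assessed value = $928,495 × 0.82 = $761,365.9
Taxable value = $761,365.9 − $7,000 = $754,365.9
Larchfield County: $754,365.9 × 0.0046 = $3,470.08314
City of Rookery: $754,365.9 × 0.0056 = $4,224.44904
Total = $3,470.08314 + $4,224.44904 = $7,694.53218

$7,694.53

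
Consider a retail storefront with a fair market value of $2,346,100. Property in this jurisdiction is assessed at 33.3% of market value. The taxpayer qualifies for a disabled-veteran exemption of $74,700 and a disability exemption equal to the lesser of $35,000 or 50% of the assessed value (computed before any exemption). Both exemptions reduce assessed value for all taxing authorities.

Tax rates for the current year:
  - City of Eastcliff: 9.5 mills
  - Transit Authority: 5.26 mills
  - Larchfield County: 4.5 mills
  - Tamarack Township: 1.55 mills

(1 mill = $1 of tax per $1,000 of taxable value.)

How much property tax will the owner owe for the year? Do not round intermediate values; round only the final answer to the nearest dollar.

$13,975

Assessed value = $2,346,100 × 0.333 = $781,251.3
Disability exemption = min($35,000, 50% × $781,251.3) = min($35,000, $390,625.65) = $35,000 (dollar cap binds)
Taxable value = $781,251.3 − $74,700 − $35,000 = $671,551.3
City of Eastcliff: $671,551.3 × 0.0095 = $6,379.73735
Transit Authority: $671,551.3 × 0.00526 = $3,532.359838
Larchfield County: $671,551.3 × 0.0045 = $3,021.98085
Tamarack Township: $671,551.3 × 0.00155 = $1,040.904515
Total = $13,974.982553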